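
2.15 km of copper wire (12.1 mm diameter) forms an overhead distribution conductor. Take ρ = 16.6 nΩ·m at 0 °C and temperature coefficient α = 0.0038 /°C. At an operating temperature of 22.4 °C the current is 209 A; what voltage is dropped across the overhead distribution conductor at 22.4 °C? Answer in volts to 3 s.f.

ρ = 16.6 nΩ·m = 1.66×10^-8 Ω·m
A = π(d/2)² = π(6.0500e-03 m)² = 1.150e-04 m²
R₍0₎ = ρL/A = (1.66×10^-8)(2150)/(1.150e-04) = 0.3104 Ω
R₍22.4₎ = R₍0₎(1 + αΔT) = 0.3104 × (1 + 0.0038×22.4) = 0.3368 Ω
V = IR = 209 × 0.3368 = 70.4 V

70.4 V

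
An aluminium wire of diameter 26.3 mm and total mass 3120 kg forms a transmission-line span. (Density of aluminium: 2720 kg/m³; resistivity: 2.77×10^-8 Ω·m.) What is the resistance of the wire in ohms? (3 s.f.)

A = π(d/2)² = π(1.3150e-02 m)² = 5.4325e-04 m²
L = m/(density·A) = 3120/(2720×5.4325e-04) = 2111 m
R = ρL/A = (2.77×10^-8)(2111)/(5.4325e-04) = 0.108 Ω

0.108 Ω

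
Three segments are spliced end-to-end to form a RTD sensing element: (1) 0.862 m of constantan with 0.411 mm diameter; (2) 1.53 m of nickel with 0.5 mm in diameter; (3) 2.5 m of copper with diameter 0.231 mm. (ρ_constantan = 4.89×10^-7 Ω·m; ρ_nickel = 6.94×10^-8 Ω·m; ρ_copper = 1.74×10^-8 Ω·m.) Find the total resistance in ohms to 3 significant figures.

4.76 Ω

Seg 1: A = π(d/2)² = π(2.0550e-04 m)² = 1.327e-07 m²
R_1 = (4.89×10^-7)(0.862)/(1.327e-07) = 3.177 Ω
Seg 2: A = π(d/2)² = π(2.5000e-04 m)² = 1.963e-07 m²
R_2 = (6.94×10^-8)(1.53)/(1.963e-07) = 0.5408 Ω
Seg 3: A = π(d/2)² = π(1.1550e-04 m)² = 4.191e-08 m²
R_3 = (1.74×10^-8)(2.5)/(4.191e-08) = 1.038 Ω
R_total = R_1 + R_2 + R_3 = 4.76 Ω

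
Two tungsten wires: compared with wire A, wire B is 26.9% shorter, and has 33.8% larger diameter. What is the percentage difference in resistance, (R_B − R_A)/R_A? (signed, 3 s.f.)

-59.2%

R ∝ L/d², so R_B/R_A = (1 − 26.9/100) × (1 + 33.8/100)⁻²
= 0.731 × 0.5586 = 0.4083
(R_B − R_A)/R_A = 0.4083 − 1 = -59.2%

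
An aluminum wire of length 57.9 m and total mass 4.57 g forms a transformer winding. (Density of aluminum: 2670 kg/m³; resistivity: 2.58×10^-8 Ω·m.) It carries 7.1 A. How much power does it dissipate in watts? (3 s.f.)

2550 W

A = m/(density·L) = 0.00457/(2670×57.9) = 2.9561e-08 m²
R = ρL/A = (2.58×10^-8)(57.9)/(2.9561e-08) = 50.53 Ω
P = I²R = (7.1)² × 50.53 = 2550 W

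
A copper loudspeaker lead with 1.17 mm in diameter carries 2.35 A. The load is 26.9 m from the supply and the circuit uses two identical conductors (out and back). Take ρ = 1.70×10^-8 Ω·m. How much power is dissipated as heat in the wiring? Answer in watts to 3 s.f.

4.70 W

A = π(d/2)² = π(5.8500e-04 m)² = 1.075e-06 m²
Total conductor length (both ways) L = 2 × 26.9 = 53.8 m
R = ρL/A = (1.70×10^-8)(53.8)/(1.075e-06) = 0.8507 Ω
P = I²R = (2.35)² × 0.8507 = 4.70 W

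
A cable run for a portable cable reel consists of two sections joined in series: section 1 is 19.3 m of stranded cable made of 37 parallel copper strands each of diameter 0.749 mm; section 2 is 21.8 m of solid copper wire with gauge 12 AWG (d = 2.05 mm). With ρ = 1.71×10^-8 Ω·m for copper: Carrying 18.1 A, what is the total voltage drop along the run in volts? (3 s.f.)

Section 1: A_strand = π(3.7450e-04)² = 4.406e-07 m²; R₁ = ρL/(N·A_s) = (1.71×10^-8)(19.3)/(37×4.406e-07) = 0.02024 Ω
Section 2: A = π(2.05/2 mm)² = π(1.0250e-03 m)² = 3.301e-06 m²
R₂ = (1.71×10^-8)(21.8)/(3.301e-06) = 0.1129 Ω
R = R₁ + R₂ = 0.1332 Ω
V = IR = 18.1 × 0.1332 = 2.41 V

2.41 V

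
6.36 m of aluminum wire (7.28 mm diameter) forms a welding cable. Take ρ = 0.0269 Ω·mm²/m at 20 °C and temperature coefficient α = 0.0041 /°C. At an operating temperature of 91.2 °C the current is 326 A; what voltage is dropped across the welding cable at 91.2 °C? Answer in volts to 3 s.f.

1.73 V

ρ = 0.0269 Ω·mm²/m = 2.69×10^-8 Ω·m
A = π(d/2)² = π(3.6400e-03 m)² = 4.162e-05 m²
R₍20₎ = ρL/A = (2.69×10^-8)(6.36)/(4.162e-05) = 0.00411 Ω
R₍91.2₎ = R₍20₎(1 + αΔT) = 0.00411 × (1 + 0.0041×71.2) = 0.00531 Ω
V = IR = 326 × 0.00531 = 1.73 V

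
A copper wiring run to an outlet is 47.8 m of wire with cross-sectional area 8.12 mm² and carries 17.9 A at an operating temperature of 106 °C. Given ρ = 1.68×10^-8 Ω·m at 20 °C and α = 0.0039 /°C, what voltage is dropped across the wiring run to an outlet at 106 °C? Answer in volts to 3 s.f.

A = 8.12 mm² = 8.120e-06 m²
R₍20₎ = ρL/A = (1.68×10^-8)(47.8)/(8.120e-06) = 0.0989 Ω
R₍106₎ = R₍20₎(1 + αΔT) = 0.0989 × (1 + 0.0039×86) = 0.1321 Ω
V = IR = 17.9 × 0.1321 = 2.36 V

2.36 V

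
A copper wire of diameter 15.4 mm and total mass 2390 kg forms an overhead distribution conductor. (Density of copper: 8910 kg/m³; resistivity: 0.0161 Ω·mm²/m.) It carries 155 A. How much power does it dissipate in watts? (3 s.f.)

ρ = 0.0161 Ω·mm²/m = 1.61×10^-8 Ω·m
A = π(d/2)² = π(7.7000e-03 m)² = 1.8627e-04 m²
L = m/(density·A) = 2390/(8910×1.8627e-04) = 1440 m
R = ρL/A = (1.61×10^-8)(1440)/(1.8627e-04) = 0.1245 Ω
P = I²R = (155)² × 0.1245 = 2990 W

2990 W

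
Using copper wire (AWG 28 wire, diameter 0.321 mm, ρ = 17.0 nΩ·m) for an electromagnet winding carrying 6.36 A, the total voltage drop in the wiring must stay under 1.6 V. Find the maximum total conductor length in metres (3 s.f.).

ρ = 17.0 nΩ·m = 1.70×10^-8 Ω·m
A = π(0.321/2 mm)² = π(1.6050e-04 m)² = 8.093e-08 m²
L_max = V_max·A/(1·ρI) = (1.6)(8.093e-08)/(1.70×10^-8×6.36) = 1.20 m

1.20 m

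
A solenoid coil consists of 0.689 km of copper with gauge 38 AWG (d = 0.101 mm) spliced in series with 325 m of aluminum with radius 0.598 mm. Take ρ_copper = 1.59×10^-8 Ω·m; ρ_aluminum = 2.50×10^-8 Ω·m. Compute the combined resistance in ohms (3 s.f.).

Segment 1: A = π(0.101/2 mm)² = π(5.0500e-05 m)² = 8.012e-09 m²
R₁ = ρL/A = (1.59×10^-8)(689)/(8.012e-09) = 1367 Ω
Segment 2: A = πr² = π(5.9800e-04 m)² = 1.123e-06 m²
R₂ = (2.50×10^-8)(325)/(1.123e-06) = 7.232 Ω
R = R₁ + R₂ = 1370 Ω

1370 Ω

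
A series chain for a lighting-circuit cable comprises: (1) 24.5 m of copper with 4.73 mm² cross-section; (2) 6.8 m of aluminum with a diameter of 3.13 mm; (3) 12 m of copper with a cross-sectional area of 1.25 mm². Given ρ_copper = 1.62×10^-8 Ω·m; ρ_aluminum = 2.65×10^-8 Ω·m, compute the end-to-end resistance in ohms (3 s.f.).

Seg 1: A = 4.73 mm² = 4.730e-06 m²
R_1 = (1.62×10^-8)(24.5)/(4.730e-06) = 0.08391 Ω
Seg 2: A = π(d/2)² = π(1.5650e-03 m)² = 7.694e-06 m²
R_2 = (2.65×10^-8)(6.8)/(7.694e-06) = 0.02342 Ω
Seg 3: A = 1.25 mm² = 1.250e-06 m²
R_3 = (1.62×10^-8)(12)/(1.250e-06) = 0.1555 Ω
R_total = R_1 + R_2 + R_3 = 0.263 Ω

0.263 Ω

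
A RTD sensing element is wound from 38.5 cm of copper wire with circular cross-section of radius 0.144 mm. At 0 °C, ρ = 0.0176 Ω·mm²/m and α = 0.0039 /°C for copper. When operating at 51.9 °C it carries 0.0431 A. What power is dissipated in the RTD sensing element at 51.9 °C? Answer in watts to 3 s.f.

ρ = 0.0176 Ω·mm²/m = 1.76×10^-8 Ω·m
A = πr² = π(1.4400e-04 m)² = 6.514e-08 m²
R₍0₎ = ρL/A = (1.76×10^-8)(0.385)/(6.514e-08) = 0.104 Ω
R₍51.9₎ = R₍0₎(1 + αΔT) = 0.104 × (1 + 0.0039×51.9) = 0.1251 Ω
P = I²R = (0.0431)² × 0.1251 = 2.32×10^-4 W

2.32×10^-4 W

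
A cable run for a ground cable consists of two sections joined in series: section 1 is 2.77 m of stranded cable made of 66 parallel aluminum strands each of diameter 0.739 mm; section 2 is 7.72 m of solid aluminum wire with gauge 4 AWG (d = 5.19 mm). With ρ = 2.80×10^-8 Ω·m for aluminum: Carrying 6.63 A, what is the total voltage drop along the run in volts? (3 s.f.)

0.0859 V

Section 1: A_strand = π(3.6950e-04)² = 4.289e-07 m²; R₁ = ρL/(N·A_s) = (2.80×10^-8)(2.77)/(66×4.289e-07) = 0.00274 Ω
Section 2: A = π(5.19/2 mm)² = π(2.5950e-03 m)² = 2.116e-05 m²
R₂ = (2.80×10^-8)(7.72)/(2.116e-05) = 0.01022 Ω
R = R₁ + R₂ = 0.01296 Ω
V = IR = 6.63 × 0.01296 = 0.0859 V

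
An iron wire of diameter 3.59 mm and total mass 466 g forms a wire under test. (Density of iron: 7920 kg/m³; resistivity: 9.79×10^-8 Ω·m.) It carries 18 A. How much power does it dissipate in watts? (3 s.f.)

A = π(d/2)² = π(1.7950e-03 m)² = 1.0122e-05 m²
L = m/(density·A) = 0.466/(7920×1.0122e-05) = 5.813 m
R = ρL/A = (9.79×10^-8)(5.813)/(1.0122e-05) = 0.05622 Ω
P = I²R = (18)² × 0.05622 = 18.2 W

18.2 W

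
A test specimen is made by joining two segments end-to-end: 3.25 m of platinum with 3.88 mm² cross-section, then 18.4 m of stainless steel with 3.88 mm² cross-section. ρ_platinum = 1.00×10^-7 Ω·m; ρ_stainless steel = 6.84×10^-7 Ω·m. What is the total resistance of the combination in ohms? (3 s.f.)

3.33 Ω

Segment 1: A = 3.88 mm² = 3.880e-06 m²
R₁ = ρL/A = (1.00×10^-7)(3.25)/(3.880e-06) = 0.08376 Ω
R₂ = (6.84×10^-7)(18.4)/(3.880e-06) = 3.244 Ω
R = R₁ + R₂ = 3.33 Ω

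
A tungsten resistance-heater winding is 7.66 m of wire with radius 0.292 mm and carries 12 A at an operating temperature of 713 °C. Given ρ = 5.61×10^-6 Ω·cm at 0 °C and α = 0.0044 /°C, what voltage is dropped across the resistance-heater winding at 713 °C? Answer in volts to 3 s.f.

79.6 V

ρ = 5.61×10^-6 Ω·cm = 5.61×10^-8 Ω·m
A = πr² = π(2.9200e-04 m)² = 2.679e-07 m²
R₍0₎ = ρL/A = (5.61×10^-8)(7.66)/(2.679e-07) = 1.604 Ω
R₍713₎ = R₍0₎(1 + αΔT) = 1.604 × (1 + 0.0044×713) = 6.637 Ω
V = IR = 12 × 6.637 = 79.6 V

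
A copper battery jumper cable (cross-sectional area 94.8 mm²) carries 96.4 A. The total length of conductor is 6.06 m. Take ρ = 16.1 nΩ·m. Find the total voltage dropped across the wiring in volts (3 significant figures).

0.0992 V

ρ = 16.1 nΩ·m = 1.61×10^-8 Ω·m
A = 94.8 mm² = 9.480e-05 m²
R = ρL/A = (1.61×10^-8)(6.06)/(9.480e-05) = 0.001029 Ω
V = IR = 96.4 × 0.001029 = 0.0992 V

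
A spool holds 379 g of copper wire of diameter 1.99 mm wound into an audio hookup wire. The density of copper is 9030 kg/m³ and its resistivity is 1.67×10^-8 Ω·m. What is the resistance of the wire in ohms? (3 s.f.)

0.0725 Ω

A = π(d/2)² = π(9.9500e-04 m)² = 3.1103e-06 m²
L = m/(density·A) = 0.379/(9030×3.1103e-06) = 13.49 m
R = ρL/A = (1.67×10^-8)(13.49)/(3.1103e-06) = 0.0725 Ω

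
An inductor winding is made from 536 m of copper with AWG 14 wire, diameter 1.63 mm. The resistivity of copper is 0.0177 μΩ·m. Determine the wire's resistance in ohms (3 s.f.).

4.55 Ω

ρ = 0.0177 μΩ·m = 1.77×10^-8 Ω·m
A = π(1.63/2 mm)² = π(8.1500e-04 m)² = 2.087e-06 m²
R = ρL/A = (1.77×10^-8)(536 m)/(2.087e-06 m²) = 4.55 Ω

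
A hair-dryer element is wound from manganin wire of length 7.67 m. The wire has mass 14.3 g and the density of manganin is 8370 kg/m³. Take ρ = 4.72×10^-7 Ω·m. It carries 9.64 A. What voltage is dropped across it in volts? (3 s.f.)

157 V

A = m/(density·L) = 0.0143/(8370×7.67) = 2.2275e-07 m²
R = ρL/A = (4.72×10^-7)(7.67)/(2.2275e-07) = 16.25 Ω
V = IR = 9.64 × 16.25 = 157 V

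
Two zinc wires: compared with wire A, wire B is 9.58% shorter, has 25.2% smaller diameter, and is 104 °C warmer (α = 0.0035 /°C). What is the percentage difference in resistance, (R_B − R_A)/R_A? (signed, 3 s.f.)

R ∝ ρL/d² with ρ ∝ (1+αΔT), so R_B/R_A = (1 − 9.58/100) × (1 − 25.2/100)⁻² × (1 + 0.0035×104)
= 0.9042 × 1.787 × 1.364 = 2.204
(R_B − R_A)/R_A = 2.204 − 1 = 120%

120%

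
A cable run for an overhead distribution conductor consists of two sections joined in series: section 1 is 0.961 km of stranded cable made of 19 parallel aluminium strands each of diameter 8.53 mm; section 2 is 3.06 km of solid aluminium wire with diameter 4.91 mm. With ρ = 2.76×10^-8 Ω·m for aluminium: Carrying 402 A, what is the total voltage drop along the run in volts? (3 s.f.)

Section 1: A_strand = π(4.2650e-03)² = 5.715e-05 m²; R₁ = ρL/(N·A_s) = (2.76×10^-8)(961)/(19×5.715e-05) = 0.02443 Ω
Section 2: A = π(d/2)² = π(2.4550e-03 m)² = 1.893e-05 m²
R₂ = (2.76×10^-8)(3060)/(1.893e-05) = 4.46 Ω
R = R₁ + R₂ = 4.485 Ω
V = IR = 402 × 4.485 = 1800 V

1800 V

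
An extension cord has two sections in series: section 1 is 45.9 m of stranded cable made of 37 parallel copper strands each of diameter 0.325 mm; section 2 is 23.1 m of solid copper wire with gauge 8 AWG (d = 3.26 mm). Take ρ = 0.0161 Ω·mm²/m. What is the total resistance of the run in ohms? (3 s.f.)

ρ = 0.0161 Ω·mm²/m = 1.61×10^-8 Ω·m
Section 1: A_strand = π(1.6250e-04)² = 8.296e-08 m²; R₁ = ρL/(N·A_s) = (1.61×10^-8)(45.9)/(37×8.296e-08) = 0.2408 Ω
Section 2: A = π(3.26/2 mm)² = π(1.6300e-03 m)² = 8.347e-06 m²
R₂ = (1.61×10^-8)(23.1)/(8.347e-06) = 0.04456 Ω
R = R₁ + R₂ = 0.285 Ω

0.285 Ω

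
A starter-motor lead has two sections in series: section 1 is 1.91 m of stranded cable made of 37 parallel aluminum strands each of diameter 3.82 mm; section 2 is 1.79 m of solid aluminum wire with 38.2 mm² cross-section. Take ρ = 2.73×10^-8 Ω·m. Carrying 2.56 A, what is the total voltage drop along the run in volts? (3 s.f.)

0.00359 V

Section 1: A_strand = π(1.9100e-03)² = 1.146e-05 m²; R₁ = ρL/(N·A_s) = (2.73×10^-8)(1.91)/(37×1.146e-05) = 1.230×10^-4 Ω
Section 2: A = 38.2 mm² = 3.820e-05 m²
R₂ = (2.73×10^-8)(1.79)/(3.820e-05) = 0.001279 Ω
R = R₁ + R₂ = 0.001402 Ω
V = IR = 2.56 × 0.001402 = 0.00359 V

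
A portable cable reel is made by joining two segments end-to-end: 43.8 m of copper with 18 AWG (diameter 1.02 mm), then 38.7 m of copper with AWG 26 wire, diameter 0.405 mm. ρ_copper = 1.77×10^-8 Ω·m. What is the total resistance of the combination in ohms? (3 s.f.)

6.27 Ω

Segment 1: A = π(1.02/2 mm)² = π(5.1000e-04 m)² = 8.171e-07 m²
R₁ = ρL/A = (1.77×10^-8)(43.8)/(8.171e-07) = 0.9488 Ω
Segment 2: A = π(0.405/2 mm)² = π(2.0250e-04 m)² = 1.288e-07 m²
R₂ = (1.77×10^-8)(38.7)/(1.288e-07) = 5.317 Ω
R = R₁ + R₂ = 6.27 Ω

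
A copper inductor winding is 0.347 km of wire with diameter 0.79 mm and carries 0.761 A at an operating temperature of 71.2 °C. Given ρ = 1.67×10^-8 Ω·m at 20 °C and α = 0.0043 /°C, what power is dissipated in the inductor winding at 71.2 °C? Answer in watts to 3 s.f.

A = π(d/2)² = π(3.9500e-04 m)² = 4.902e-07 m²
R₍20₎ = ρL/A = (1.67×10^-8)(347)/(4.902e-07) = 11.82 Ω
R₍71.2₎ = R₍20₎(1 + αΔT) = 11.82 × (1 + 0.0043×51.2) = 14.43 Ω
P = I²R = (0.761)² × 14.43 = 8.35 W

8.35 W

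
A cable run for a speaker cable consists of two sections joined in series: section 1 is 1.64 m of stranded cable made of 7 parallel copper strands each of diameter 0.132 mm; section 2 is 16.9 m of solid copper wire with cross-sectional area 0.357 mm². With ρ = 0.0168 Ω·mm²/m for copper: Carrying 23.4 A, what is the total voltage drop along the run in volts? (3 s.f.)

ρ = 0.0168 Ω·mm²/m = 1.68×10^-8 Ω·m
Section 1: A_strand = π(6.6000e-05)² = 1.368e-08 m²; R₁ = ρL/(N·A_s) = (1.68×10^-8)(1.64)/(7×1.368e-08) = 0.2876 Ω
Section 2: A = 0.357 mm² = 3.570e-07 m²
R₂ = (1.68×10^-8)(16.9)/(3.570e-07) = 0.7953 Ω
R = R₁ + R₂ = 1.083 Ω
V = IR = 23.4 × 1.083 = 25.3 V

25.3 V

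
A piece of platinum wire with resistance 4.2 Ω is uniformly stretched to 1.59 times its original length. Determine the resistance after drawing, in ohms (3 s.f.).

10.6 Ω

Volume constant ⇒ A' = A/k with k = 1.59. R' = ρ(kL)/(A/k) = k²R.
R' = 2.528 × 4.2 = 10.6 Ω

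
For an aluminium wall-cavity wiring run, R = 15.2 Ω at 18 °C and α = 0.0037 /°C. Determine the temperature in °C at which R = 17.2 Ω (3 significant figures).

R = R₀(1 + α(T − T₀)) ⇒ T = T₀ + (R/R₀ − 1)/α
T = 18 + (17.2/15.2 − 1)/0.0037 = 18 + (0.1316)/0.0037 = 53.6 °C

53.6 °C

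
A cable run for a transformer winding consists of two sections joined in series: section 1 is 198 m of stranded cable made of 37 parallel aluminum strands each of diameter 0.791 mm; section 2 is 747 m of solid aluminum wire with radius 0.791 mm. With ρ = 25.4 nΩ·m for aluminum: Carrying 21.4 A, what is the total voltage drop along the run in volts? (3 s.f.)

212 V

ρ = 25.4 nΩ·m = 2.54×10^-8 Ω·m
Section 1: A_strand = π(3.9550e-04)² = 4.914e-07 m²; R₁ = ρL/(N·A_s) = (2.54×10^-8)(198)/(37×4.914e-07) = 0.2766 Ω
Section 2: A = πr² = π(7.9100e-04 m)² = 1.966e-06 m²
R₂ = (2.54×10^-8)(747)/(1.966e-06) = 9.653 Ω
R = R₁ + R₂ = 9.929 Ω
V = IR = 21.4 × 9.929 = 212 V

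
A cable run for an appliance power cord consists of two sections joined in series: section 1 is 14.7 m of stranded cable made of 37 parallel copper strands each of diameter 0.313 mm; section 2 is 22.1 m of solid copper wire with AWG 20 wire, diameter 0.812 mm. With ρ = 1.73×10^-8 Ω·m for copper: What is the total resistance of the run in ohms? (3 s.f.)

Section 1: A_strand = π(1.5650e-04)² = 7.694e-08 m²; R₁ = ρL/(N·A_s) = (1.73×10^-8)(14.7)/(37×7.694e-08) = 0.08933 Ω
Section 2: A = π(0.812/2 mm)² = π(4.0600e-04 m)² = 5.178e-07 m²
R₂ = (1.73×10^-8)(22.1)/(5.178e-07) = 0.7383 Ω
R = R₁ + R₂ = 0.828 Ω

0.828 Ω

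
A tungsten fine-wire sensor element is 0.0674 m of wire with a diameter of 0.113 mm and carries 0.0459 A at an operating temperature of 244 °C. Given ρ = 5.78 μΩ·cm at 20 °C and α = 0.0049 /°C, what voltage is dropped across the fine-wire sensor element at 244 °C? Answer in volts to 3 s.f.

0.0374 V

ρ = 5.78 μΩ·cm = 5.78×10^-8 Ω·m
A = π(d/2)² = π(5.6500e-05 m)² = 1.003e-08 m²
R₍20₎ = ρL/A = (5.78×10^-8)(0.0674)/(1.003e-08) = 0.3885 Ω
R₍244₎ = R₍20₎(1 + αΔT) = 0.3885 × (1 + 0.0049×224) = 0.8148 Ω
V = IR = 0.0459 × 0.8148 = 0.0374 V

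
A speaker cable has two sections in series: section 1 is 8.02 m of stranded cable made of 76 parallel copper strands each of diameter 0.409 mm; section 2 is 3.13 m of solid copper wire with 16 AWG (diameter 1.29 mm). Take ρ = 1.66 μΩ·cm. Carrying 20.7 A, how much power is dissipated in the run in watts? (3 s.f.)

22.7 W

ρ = 1.66 μΩ·cm = 1.66×10^-8 Ω·m
Section 1: A_strand = π(2.0450e-04)² = 1.314e-07 m²; R₁ = ρL/(N·A_s) = (1.66×10^-8)(8.02)/(76×1.314e-07) = 0.01333 Ω
Section 2: A = π(1.29/2 mm)² = π(6.4500e-04 m)² = 1.307e-06 m²
R₂ = (1.66×10^-8)(3.13)/(1.307e-06) = 0.03975 Ω
R = R₁ + R₂ = 0.05309 Ω
P = I²R = (20.7)² × 0.05309 = 22.7 W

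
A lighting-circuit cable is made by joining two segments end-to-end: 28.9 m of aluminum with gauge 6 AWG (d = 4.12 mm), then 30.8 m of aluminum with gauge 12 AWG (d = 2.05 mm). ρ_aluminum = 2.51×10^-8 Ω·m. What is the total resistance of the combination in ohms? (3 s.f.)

0.289 Ω

Segment 1: A = π(4.12/2 mm)² = π(2.0600e-03 m)² = 1.333e-05 m²
R₁ = ρL/A = (2.51×10^-8)(28.9)/(1.333e-05) = 0.05441 Ω
Segment 2: A = π(2.05/2 mm)² = π(1.0250e-03 m)² = 3.301e-06 m²
R₂ = (2.51×10^-8)(30.8)/(3.301e-06) = 0.2342 Ω
R = R₁ + R₂ = 0.289 Ω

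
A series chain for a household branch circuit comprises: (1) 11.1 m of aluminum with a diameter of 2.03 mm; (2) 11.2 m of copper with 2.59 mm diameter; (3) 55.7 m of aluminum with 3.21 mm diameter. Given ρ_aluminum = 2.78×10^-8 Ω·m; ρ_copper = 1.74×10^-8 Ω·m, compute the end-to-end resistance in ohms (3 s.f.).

0.324 Ω

Seg 1: A = π(d/2)² = π(1.0150e-03 m)² = 3.237e-06 m²
R_1 = (2.78×10^-8)(11.1)/(3.237e-06) = 0.09534 Ω
Seg 2: A = π(d/2)² = π(1.2950e-03 m)² = 5.269e-06 m²
R_2 = (1.74×10^-8)(11.2)/(5.269e-06) = 0.03699 Ω
Seg 3: A = π(d/2)² = π(1.6050e-03 m)² = 8.093e-06 m²
R_3 = (2.78×10^-8)(55.7)/(8.093e-06) = 0.1913 Ω
R_total = R_1 + R_2 + R_3 = 0.324 Ω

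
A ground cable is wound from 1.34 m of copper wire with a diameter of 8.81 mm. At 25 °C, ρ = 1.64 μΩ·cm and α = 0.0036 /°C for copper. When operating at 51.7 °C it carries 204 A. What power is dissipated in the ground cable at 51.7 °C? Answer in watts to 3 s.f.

16.4 W

ρ = 1.64 μΩ·cm = 1.64×10^-8 Ω·m
A = π(d/2)² = π(4.4050e-03 m)² = 6.096e-05 m²
R₍25₎ = ρL/A = (1.64×10^-8)(1.34)/(6.096e-05) = 3.605×10^-4 Ω
R₍51.7₎ = R₍25₎(1 + αΔT) = 3.605×10^-4 × (1 + 0.0036×26.7) = 3.952×10^-4 Ω
P = I²R = (204)² × 3.952×10^-4 = 16.4 W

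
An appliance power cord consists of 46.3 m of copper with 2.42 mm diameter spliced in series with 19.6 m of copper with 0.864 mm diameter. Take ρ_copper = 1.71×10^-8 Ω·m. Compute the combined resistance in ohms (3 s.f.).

0.744 Ω

Segment 1: A = π(d/2)² = π(1.2100e-03 m)² = 4.600e-06 m²
R₁ = ρL/A = (1.71×10^-8)(46.3)/(4.600e-06) = 0.1721 Ω
Segment 2: A = π(d/2)² = π(4.3200e-04 m)² = 5.863e-07 m²
R₂ = (1.71×10^-8)(19.6)/(5.863e-07) = 0.5717 Ω
R = R₁ + R₂ = 0.744 Ω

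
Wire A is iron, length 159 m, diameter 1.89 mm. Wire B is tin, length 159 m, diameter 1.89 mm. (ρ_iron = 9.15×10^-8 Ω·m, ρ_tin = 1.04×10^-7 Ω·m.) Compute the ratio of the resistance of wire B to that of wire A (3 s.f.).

1.14

R ∝ ρL/d², so R_B/R_A = (ρ_B/ρ_A)
= (1.04×10^-7/9.15×10^-8) = 1.14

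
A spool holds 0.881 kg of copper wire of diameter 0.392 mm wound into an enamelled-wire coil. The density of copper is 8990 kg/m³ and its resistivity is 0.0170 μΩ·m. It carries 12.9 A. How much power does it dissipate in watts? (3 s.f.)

ρ = 0.0170 μΩ·m = 1.70×10^-8 Ω·m
A = π(d/2)² = π(1.9600e-04 m)² = 1.2069e-07 m²
L = m/(density·A) = 0.881/(8990×1.2069e-07) = 812 m
R = ρL/A = (1.70×10^-8)(812)/(1.2069e-07) = 114.4 Ω
P = I²R = (12.9)² × 114.4 = 19000 W

19000 W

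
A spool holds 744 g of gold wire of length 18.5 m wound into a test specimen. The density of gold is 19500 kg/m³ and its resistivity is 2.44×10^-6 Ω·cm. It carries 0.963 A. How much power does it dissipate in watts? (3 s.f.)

0.203 W

ρ = 2.44×10^-6 Ω·cm = 2.44×10^-8 Ω·m
A = m/(density·L) = 0.744/(19500×18.5) = 2.0624e-06 m²
R = ρL/A = (2.44×10^-8)(18.5)/(2.0624e-06) = 0.2189 Ω
P = I²R = (0.963)² × 0.2189 = 0.203 W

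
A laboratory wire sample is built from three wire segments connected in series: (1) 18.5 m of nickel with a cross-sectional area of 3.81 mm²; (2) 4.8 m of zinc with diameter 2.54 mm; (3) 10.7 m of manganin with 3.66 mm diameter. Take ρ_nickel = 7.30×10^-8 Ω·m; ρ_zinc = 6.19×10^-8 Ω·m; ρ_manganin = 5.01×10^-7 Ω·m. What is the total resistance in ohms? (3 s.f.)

Seg 1: A = 3.81 mm² = 3.810e-06 m²
R_1 = (7.30×10^-8)(18.5)/(3.810e-06) = 0.3545 Ω
Seg 2: A = π(d/2)² = π(1.2700e-03 m)² = 5.067e-06 m²
R_2 = (6.19×10^-8)(4.8)/(5.067e-06) = 0.05864 Ω
Seg 3: A = π(d/2)² = π(1.8300e-03 m)² = 1.052e-05 m²
R_3 = (5.01×10^-7)(10.7)/(1.052e-05) = 0.5095 Ω
R_total = R_1 + R_2 + R_3 = 0.923 Ω

0.923 Ω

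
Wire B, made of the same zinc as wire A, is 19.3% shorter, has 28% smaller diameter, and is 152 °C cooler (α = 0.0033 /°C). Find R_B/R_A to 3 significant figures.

0.776

R ∝ ρL/d² with ρ ∝ (1+αΔT), so R_B/R_A = (1 − 19.3/100) × (1 − 28/100)⁻² × (1 − 0.0033×152)
= 0.807 × 1.929 × 0.4984 = 0.776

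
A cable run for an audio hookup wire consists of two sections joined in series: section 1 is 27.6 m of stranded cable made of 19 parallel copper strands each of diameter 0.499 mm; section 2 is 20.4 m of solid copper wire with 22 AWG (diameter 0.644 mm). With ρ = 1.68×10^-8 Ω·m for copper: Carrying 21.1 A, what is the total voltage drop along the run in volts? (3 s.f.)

24.8 V

Section 1: A_strand = π(2.4950e-04)² = 1.956e-07 m²; R₁ = ρL/(N·A_s) = (1.68×10^-8)(27.6)/(19×1.956e-07) = 0.1248 Ω
Section 2: A = π(0.644/2 mm)² = π(3.2200e-04 m)² = 3.257e-07 m²
R₂ = (1.68×10^-8)(20.4)/(3.257e-07) = 1.052 Ω
R = R₁ + R₂ = 1.177 Ω
V = IR = 21.1 × 1.177 = 24.8 V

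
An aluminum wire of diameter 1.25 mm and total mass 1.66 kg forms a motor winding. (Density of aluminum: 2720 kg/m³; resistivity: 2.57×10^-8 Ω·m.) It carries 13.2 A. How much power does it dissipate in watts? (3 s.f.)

1810 W

A = π(d/2)² = π(6.2500e-04 m)² = 1.2272e-06 m²
L = m/(density·A) = 1.66/(2720×1.2272e-06) = 497.3 m
R = ρL/A = (2.57×10^-8)(497.3)/(1.2272e-06) = 10.41 Ω
P = I²R = (13.2)² × 10.41 = 1810 W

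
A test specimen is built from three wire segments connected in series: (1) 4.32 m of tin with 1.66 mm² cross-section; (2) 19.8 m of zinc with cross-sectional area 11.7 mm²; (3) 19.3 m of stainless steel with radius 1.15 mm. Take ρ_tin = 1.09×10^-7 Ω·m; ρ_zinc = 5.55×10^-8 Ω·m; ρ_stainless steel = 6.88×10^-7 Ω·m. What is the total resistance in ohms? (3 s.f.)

3.57 Ω

Seg 1: A = 1.66 mm² = 1.660e-06 m²
R_1 = (1.09×10^-7)(4.32)/(1.660e-06) = 0.2837 Ω
Seg 2: A = 11.7 mm² = 1.170e-05 m²
R_2 = (5.55×10^-8)(19.8)/(1.170e-05) = 0.09392 Ω
Seg 3: A = πr² = π(1.1500e-03 m)² = 4.155e-06 m²
R_3 = (6.88×10^-7)(19.3)/(4.155e-06) = 3.196 Ω
R_total = R_1 + R_2 + R_3 = 3.57 Ω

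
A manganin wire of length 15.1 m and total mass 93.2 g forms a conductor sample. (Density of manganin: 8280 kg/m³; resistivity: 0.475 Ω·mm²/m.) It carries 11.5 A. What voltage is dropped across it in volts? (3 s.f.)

111 V

ρ = 0.475 Ω·mm²/m = 4.75×10^-7 Ω·m
A = m/(density·L) = 0.0932/(8280×15.1) = 7.4543e-07 m²
R = ρL/A = (4.75×10^-7)(15.1)/(7.4543e-07) = 9.622 Ω
V = IR = 11.5 × 9.622 = 111 V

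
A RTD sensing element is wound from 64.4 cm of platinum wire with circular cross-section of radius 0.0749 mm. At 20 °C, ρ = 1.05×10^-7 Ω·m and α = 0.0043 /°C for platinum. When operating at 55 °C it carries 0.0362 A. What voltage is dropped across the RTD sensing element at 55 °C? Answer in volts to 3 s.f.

0.160 V

A = πr² = π(7.4900e-05 m)² = 1.762e-08 m²
R₍20₎ = ρL/A = (1.05×10^-7)(0.644)/(1.762e-08) = 3.837 Ω
R₍55₎ = R₍20₎(1 + αΔT) = 3.837 × (1 + 0.0043×35) = 4.414 Ω
V = IR = 0.0362 × 4.414 = 0.160 V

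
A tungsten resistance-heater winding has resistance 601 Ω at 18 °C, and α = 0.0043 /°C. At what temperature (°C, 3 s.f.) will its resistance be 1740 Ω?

R = R₀(1 + α(T − T₀)) ⇒ T = T₀ + (R/R₀ − 1)/α
T = 18 + (1740/601 − 1)/0.0043 = 18 + (1.895)/0.0043 = 459 °C

459 °C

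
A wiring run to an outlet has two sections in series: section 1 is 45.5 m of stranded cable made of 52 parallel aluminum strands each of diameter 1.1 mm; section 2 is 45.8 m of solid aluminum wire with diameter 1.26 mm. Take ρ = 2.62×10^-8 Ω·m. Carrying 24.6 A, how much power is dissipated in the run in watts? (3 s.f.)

Section 1: A_strand = π(5.5000e-04)² = 9.503e-07 m²; R₁ = ρL/(N·A_s) = (2.62×10^-8)(45.5)/(52×9.503e-07) = 0.02412 Ω
Section 2: A = π(d/2)² = π(6.3000e-04 m)² = 1.247e-06 m²
R₂ = (2.62×10^-8)(45.8)/(1.247e-06) = 0.9624 Ω
R = R₁ + R₂ = 0.9865 Ω
P = I²R = (24.6)² × 0.9865 = 597 W

597 W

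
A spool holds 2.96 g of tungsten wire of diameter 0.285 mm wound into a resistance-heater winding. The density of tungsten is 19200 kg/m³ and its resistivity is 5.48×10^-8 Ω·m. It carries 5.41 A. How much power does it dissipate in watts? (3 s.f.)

A = π(d/2)² = π(1.4250e-04 m)² = 6.3794e-08 m²
L = m/(density·A) = 0.00296/(19200×6.3794e-08) = 2.417 m
R = ρL/A = (5.48×10^-8)(2.417)/(6.3794e-08) = 2.076 Ω
P = I²R = (5.41)² × 2.076 = 60.8 W

60.8 W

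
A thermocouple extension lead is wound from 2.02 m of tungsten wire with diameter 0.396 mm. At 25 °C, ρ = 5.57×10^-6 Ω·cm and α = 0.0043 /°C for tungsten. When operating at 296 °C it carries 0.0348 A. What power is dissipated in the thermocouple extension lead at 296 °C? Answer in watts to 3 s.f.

0.00240 W

ρ = 5.57×10^-6 Ω·cm = 5.57×10^-8 Ω·m
A = π(d/2)² = π(1.9800e-04 m)² = 1.232e-07 m²
R₍25₎ = ρL/A = (5.57×10^-8)(2.02)/(1.232e-07) = 0.9135 Ω
R₍296₎ = R₍25₎(1 + αΔT) = 0.9135 × (1 + 0.0043×271) = 1.978 Ω
P = I²R = (0.0348)² × 1.978 = 0.00240 W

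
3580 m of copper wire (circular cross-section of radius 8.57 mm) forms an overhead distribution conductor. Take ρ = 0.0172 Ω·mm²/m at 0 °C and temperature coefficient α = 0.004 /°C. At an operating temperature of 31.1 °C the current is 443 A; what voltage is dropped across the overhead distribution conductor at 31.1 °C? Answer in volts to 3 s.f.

ρ = 0.0172 Ω·mm²/m = 1.72×10^-8 Ω·m
A = πr² = π(8.5700e-03 m)² = 2.307e-04 m²
R₍0₎ = ρL/A = (1.72×10^-8)(3580)/(2.307e-04) = 0.2669 Ω
R₍31.1₎ = R₍0₎(1 + αΔT) = 0.2669 × (1 + 0.004×31.1) = 0.3001 Ω
V = IR = 443 × 0.3001 = 133 V

133 V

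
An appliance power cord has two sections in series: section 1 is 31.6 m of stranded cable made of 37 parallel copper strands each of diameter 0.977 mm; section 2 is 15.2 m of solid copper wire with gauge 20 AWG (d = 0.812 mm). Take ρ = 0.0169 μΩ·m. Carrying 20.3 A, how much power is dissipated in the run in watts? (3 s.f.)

212 W

ρ = 0.0169 μΩ·m = 1.69×10^-8 Ω·m
Section 1: A_strand = π(4.8850e-04)² = 7.497e-07 m²; R₁ = ρL/(N·A_s) = (1.69×10^-8)(31.6)/(37×7.497e-07) = 0.01925 Ω
Section 2: A = π(0.812/2 mm)² = π(4.0600e-04 m)² = 5.178e-07 m²
R₂ = (1.69×10^-8)(15.2)/(5.178e-07) = 0.4961 Ω
R = R₁ + R₂ = 0.5153 Ω
P = I²R = (20.3)² × 0.5153 = 212 W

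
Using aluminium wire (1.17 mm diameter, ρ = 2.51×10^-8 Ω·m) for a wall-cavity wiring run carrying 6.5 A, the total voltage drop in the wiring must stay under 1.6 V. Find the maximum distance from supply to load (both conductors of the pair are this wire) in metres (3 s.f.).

A = π(d/2)² = π(5.8500e-04 m)² = 1.075e-06 m²
L_max = V_max·A/(2·ρI) = (1.6)(1.075e-06)/(2×2.51×10^-8×6.5) = 5.27 m

5.27 m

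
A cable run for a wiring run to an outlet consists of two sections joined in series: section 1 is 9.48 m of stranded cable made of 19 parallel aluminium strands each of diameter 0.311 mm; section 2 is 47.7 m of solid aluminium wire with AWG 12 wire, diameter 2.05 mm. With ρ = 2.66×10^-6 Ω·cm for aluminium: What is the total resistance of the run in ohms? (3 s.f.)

0.559 Ω

ρ = 2.66×10^-6 Ω·cm = 2.66×10^-8 Ω·m
Section 1: A_strand = π(1.5550e-04)² = 7.596e-08 m²; R₁ = ρL/(N·A_s) = (2.66×10^-8)(9.48)/(19×7.596e-08) = 0.1747 Ω
Section 2: A = π(2.05/2 mm)² = π(1.0250e-03 m)² = 3.301e-06 m²
R₂ = (2.66×10^-8)(47.7)/(3.301e-06) = 0.3844 Ω
R = R₁ + R₂ = 0.559 Ω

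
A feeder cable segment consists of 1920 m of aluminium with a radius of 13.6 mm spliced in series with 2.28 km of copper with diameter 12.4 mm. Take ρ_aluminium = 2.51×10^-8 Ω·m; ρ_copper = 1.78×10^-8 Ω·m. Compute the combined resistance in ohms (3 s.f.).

Segment 1: A = πr² = π(1.3600e-02 m)² = 5.811e-04 m²
R₁ = ρL/A = (2.51×10^-8)(1920)/(5.811e-04) = 0.08294 Ω
Segment 2: A = π(d/2)² = π(6.2000e-03 m)² = 1.208e-04 m²
R₂ = (1.78×10^-8)(2280)/(1.208e-04) = 0.3361 Ω
R = R₁ + R₂ = 0.419 Ω

0.419 Ω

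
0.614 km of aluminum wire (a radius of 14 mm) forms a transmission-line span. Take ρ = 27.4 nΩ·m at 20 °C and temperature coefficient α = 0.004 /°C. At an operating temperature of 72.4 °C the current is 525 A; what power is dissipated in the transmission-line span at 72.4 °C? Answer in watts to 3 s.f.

9110 W

ρ = 27.4 nΩ·m = 2.74×10^-8 Ω·m
A = πr² = π(1.4000e-02 m)² = 6.158e-04 m²
R₍20₎ = ρL/A = (2.74×10^-8)(614)/(6.158e-04) = 0.02732 Ω
R₍72.4₎ = R₍20₎(1 + αΔT) = 0.02732 × (1 + 0.004×52.4) = 0.03305 Ω
P = I²R = (525)² × 0.03305 = 9110 W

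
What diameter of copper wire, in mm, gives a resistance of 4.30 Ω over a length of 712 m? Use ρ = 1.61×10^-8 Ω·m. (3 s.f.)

A = ρL/R = (1.61×10^-8)(712)/(4.3) = 2.666e-06 m²
d = 2√(A/π) = 1.842e-03 m = 1.84 mm

1.84 mm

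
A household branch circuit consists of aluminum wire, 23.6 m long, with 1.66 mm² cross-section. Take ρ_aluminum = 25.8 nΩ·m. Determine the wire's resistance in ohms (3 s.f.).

ρ = 25.8 nΩ·m = 2.58×10^-8 Ω·m
A = 1.66 mm² = 1.660e-06 m²
R = ρL/A = (2.58×10^-8)(23.6 m)/(1.660e-06 m²) = 0.367 Ω

0.367 Ω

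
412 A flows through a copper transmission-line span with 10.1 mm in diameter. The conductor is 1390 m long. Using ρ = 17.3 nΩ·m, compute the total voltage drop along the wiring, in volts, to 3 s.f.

124 V

ρ = 17.3 nΩ·m = 1.73×10^-8 Ω·m
A = π(d/2)² = π(5.0500e-03 m)² = 8.012e-05 m²
R = ρL/A = (1.73×10^-8)(1390)/(8.012e-05) = 0.3001 Ω
V = IR = 412 × 0.3001 = 124 V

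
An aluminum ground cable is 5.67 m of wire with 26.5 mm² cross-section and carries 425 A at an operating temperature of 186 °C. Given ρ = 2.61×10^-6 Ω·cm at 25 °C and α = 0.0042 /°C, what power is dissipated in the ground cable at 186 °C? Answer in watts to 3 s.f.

ρ = 2.61×10^-6 Ω·cm = 2.61×10^-8 Ω·m
A = 26.5 mm² = 2.650e-05 m²
R₍25₎ = ρL/A = (2.61×10^-8)(5.67)/(2.650e-05) = 0.005584 Ω
R₍186₎ = R₍25₎(1 + αΔT) = 0.005584 × (1 + 0.0042×161) = 0.009361 Ω
P = I²R = (425)² × 0.009361 = 1690 W

1690 W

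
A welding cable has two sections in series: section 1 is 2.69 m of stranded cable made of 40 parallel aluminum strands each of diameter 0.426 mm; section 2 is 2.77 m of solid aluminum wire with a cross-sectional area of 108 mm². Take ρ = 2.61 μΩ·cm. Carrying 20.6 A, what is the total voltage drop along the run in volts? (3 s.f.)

ρ = 2.61 μΩ·cm = 2.61×10^-8 Ω·m
Section 1: A_strand = π(2.1300e-04)² = 1.425e-07 m²; R₁ = ρL/(N·A_s) = (2.61×10^-8)(2.69)/(40×1.425e-07) = 0.01231 Ω
Section 2: A = 108 mm² = 1.080e-04 m²
R₂ = (2.61×10^-8)(2.77)/(1.080e-04) = 6.694×10^-4 Ω
R = R₁ + R₂ = 0.01298 Ω
V = IR = 20.6 × 0.01298 = 0.267 V

0.267 V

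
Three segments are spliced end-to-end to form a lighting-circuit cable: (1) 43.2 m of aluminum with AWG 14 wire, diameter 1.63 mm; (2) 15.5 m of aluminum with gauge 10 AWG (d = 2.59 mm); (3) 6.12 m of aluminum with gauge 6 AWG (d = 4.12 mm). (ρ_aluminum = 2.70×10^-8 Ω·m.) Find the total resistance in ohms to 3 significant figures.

Seg 1: A = π(1.63/2 mm)² = π(8.1500e-04 m)² = 2.087e-06 m²
R_1 = (2.70×10^-8)(43.2)/(2.087e-06) = 0.559 Ω
Seg 2: A = π(2.59/2 mm)² = π(1.2950e-03 m)² = 5.269e-06 m²
R_2 = (2.70×10^-8)(15.5)/(5.269e-06) = 0.07943 Ω
Seg 3: A = π(4.12/2 mm)² = π(2.0600e-03 m)² = 1.333e-05 m²
R_3 = (2.70×10^-8)(6.12)/(1.333e-05) = 0.01239 Ω
R_total = R_1 + R_2 + R_3 = 0.651 Ω

0.651 Ω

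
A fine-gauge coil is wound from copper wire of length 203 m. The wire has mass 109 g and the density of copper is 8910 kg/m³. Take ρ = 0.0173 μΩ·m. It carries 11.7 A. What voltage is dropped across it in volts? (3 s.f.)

ρ = 0.0173 μΩ·m = 1.73×10^-8 Ω·m
A = m/(density·L) = 0.109/(8910×203) = 6.0263e-08 m²
R = ρL/A = (1.73×10^-8)(203)/(6.0263e-08) = 58.28 Ω
V = IR = 11.7 × 58.28 = 682 V

682 V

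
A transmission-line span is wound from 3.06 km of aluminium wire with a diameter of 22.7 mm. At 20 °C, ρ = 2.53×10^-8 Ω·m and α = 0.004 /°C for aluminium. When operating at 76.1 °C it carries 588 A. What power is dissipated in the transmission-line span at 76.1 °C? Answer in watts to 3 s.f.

81000 W

A = π(d/2)² = π(1.1350e-02 m)² = 4.047e-04 m²
R₍20₎ = ρL/A = (2.53×10^-8)(3060)/(4.047e-04) = 0.1913 Ω
R₍76.1₎ = R₍20₎(1 + αΔT) = 0.1913 × (1 + 0.004×56.1) = 0.2342 Ω
P = I²R = (588)² × 0.2342 = 81000 W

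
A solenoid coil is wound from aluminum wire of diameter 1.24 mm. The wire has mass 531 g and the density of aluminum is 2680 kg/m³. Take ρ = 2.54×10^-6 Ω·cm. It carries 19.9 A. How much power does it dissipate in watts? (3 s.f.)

ρ = 2.54×10^-6 Ω·cm = 2.54×10^-8 Ω·m
A = π(d/2)² = π(6.2000e-04 m)² = 1.2076e-06 m²
L = m/(density·A) = 0.531/(2680×1.2076e-06) = 164.1 m
R = ρL/A = (2.54×10^-8)(164.1)/(1.2076e-06) = 3.451 Ω
P = I²R = (19.9)² × 3.451 = 1370 W

1370 W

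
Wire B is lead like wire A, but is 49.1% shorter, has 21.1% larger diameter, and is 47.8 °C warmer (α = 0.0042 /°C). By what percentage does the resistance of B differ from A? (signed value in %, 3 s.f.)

-58.3%

R ∝ ρL/d² with ρ ∝ (1+αΔT), so R_B/R_A = (1 − 49.1/100) × (1 + 21.1/100)⁻² × (1 + 0.0042×47.8)
= 0.509 × 0.6819 × 1.201 = 0.4168
(R_B − R_A)/R_A = 0.4168 − 1 = -58.3%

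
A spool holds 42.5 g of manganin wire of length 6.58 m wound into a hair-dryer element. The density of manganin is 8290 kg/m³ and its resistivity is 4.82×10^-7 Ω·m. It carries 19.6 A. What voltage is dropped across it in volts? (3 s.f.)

79.8 V

A = m/(density·L) = 0.0425/(8290×6.58) = 7.7913e-07 m²
R = ρL/A = (4.82×10^-7)(6.58)/(7.7913e-07) = 4.071 Ω
V = IR = 19.6 × 4.071 = 79.8 V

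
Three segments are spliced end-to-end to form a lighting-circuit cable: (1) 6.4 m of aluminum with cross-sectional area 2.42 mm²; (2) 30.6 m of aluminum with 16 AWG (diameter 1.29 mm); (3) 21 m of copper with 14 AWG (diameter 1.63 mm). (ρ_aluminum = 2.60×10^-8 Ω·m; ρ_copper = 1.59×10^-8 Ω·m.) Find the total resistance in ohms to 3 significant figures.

0.838 Ω

Seg 1: A = 2.42 mm² = 2.420e-06 m²
R_1 = (2.60×10^-8)(6.4)/(2.420e-06) = 0.06876 Ω
Seg 2: A = π(1.29/2 mm)² = π(6.4500e-04 m)² = 1.307e-06 m²
R_2 = (2.60×10^-8)(30.6)/(1.307e-06) = 0.6087 Ω
Seg 3: A = π(1.63/2 mm)² = π(8.1500e-04 m)² = 2.087e-06 m²
R_3 = (1.59×10^-8)(21)/(2.087e-06) = 0.16 Ω
R_total = R_1 + R_2 + R_3 = 0.838 Ω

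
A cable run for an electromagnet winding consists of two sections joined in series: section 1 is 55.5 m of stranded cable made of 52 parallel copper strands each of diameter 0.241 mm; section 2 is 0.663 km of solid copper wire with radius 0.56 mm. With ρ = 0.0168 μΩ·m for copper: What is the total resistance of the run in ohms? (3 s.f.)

ρ = 0.0168 μΩ·m = 1.68×10^-8 Ω·m
Section 1: A_strand = π(1.2050e-04)² = 4.562e-08 m²; R₁ = ρL/(N·A_s) = (1.68×10^-8)(55.5)/(52×4.562e-08) = 0.3931 Ω
Section 2: A = πr² = π(5.6000e-04 m)² = 9.852e-07 m²
R₂ = (1.68×10^-8)(663)/(9.852e-07) = 11.31 Ω
R = R₁ + R₂ = 11.7 Ω

11.7 Ω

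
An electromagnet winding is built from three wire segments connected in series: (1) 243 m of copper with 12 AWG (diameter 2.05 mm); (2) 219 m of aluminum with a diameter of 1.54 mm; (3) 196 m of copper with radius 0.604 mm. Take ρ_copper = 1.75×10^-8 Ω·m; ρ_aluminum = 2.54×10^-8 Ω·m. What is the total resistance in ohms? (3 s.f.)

Seg 1: A = π(2.05/2 mm)² = π(1.0250e-03 m)² = 3.301e-06 m²
R_1 = (1.75×10^-8)(243)/(3.301e-06) = 1.288 Ω
Seg 2: A = π(d/2)² = π(7.7000e-04 m)² = 1.863e-06 m²
R_2 = (2.54×10^-8)(219)/(1.863e-06) = 2.986 Ω
Seg 3: A = πr² = π(6.0400e-04 m)² = 1.146e-06 m²
R_3 = (1.75×10^-8)(196)/(1.146e-06) = 2.993 Ω
R_total = R_1 + R_2 + R_3 = 7.27 Ω

7.27 Ω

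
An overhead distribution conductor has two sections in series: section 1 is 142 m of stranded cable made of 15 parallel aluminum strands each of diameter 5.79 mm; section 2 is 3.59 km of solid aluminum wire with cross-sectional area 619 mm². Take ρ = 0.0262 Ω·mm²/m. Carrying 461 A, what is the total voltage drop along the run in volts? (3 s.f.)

ρ = 0.0262 Ω·mm²/m = 2.62×10^-8 Ω·m
Section 1: A_strand = π(2.8950e-03)² = 2.633e-05 m²; R₁ = ρL/(N·A_s) = (2.62×10^-8)(142)/(15×2.633e-05) = 0.00942 Ω
Section 2: A = 619 mm² = 6.190e-04 m²
R₂ = (2.62×10^-8)(3590)/(6.190e-04) = 0.152 Ω
R = R₁ + R₂ = 0.1614 Ω
V = IR = 461 × 0.1614 = 74.4 V

74.4 V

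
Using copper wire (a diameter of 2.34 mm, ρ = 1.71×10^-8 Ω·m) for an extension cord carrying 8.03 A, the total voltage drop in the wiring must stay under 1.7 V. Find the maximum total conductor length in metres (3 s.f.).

A = π(d/2)² = π(1.1700e-03 m)² = 4.301e-06 m²
L_max = V_max·A/(1·ρI) = (1.7)(4.301e-06)/(1.71×10^-8×8.03) = 53.2 m

53.2 m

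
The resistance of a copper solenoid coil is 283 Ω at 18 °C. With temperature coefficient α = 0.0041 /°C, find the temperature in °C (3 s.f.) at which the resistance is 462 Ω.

R = R₀(1 + α(T − T₀)) ⇒ T = T₀ + (R/R₀ − 1)/α
T = 18 + (462/283 − 1)/0.0041 = 18 + (0.6325)/0.0041 = 172 °C

172 °C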